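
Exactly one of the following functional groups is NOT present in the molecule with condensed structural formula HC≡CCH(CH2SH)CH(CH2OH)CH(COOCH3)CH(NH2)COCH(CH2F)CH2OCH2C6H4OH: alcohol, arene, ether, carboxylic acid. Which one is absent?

carboxylic acid

arene: present (C6H4OH — –OH attached directly to an aromatic ring → phenol (not alcohol); the ring itself is an arene).
alcohol: present (CH(CH2OH) — pendant –CH2OH on an sp³ backbone C → alcohol).
ether: present (CH2OCH2 — C–O–C with sp³ carbons on both sides and no adjacent C=O → ether).
carboxylic acid: absent. In CH(COOCH3), the acyl oxygen is bonded to carbon (–O–C), not to H, so this is an ester.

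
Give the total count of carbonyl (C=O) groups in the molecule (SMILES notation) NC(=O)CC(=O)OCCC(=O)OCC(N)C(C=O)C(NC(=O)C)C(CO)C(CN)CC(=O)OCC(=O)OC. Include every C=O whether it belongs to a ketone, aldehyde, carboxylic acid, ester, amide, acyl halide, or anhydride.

7

H2NCO: amide, 1 C=O (running total 1).
CH2COOCH2: ester, 1 C=O (running total 2).
CH2COOCH2: ester, 1 C=O (running total 3).
CH(CHO): aldehyde, 1 C=O (running total 4).
CH(NHCOCH3): amide, 1 C=O (running total 5).
CH2COOCH2: ester, 1 C=O (running total 6).
COOCH3: ester, 1 C=O (running total 7).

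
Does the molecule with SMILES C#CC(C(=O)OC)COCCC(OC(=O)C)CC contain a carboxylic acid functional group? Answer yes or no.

no

Working along the chain:
  HC≡C: C≡C triple bond → alkyne.
  CH(COOCH3): pendant –COOCH3: carbonyl C bonded to C and –OCH3 → ester.
  CH2OCH2: C–O–C with sp³ carbons on both sides and no adjacent C=O → ether.
  CH(OCOCH3): pendant –OC(=O)CH3: an acyloxy group → ester.
In each of CH(COOCH3) and CH(OCOCH3), the acyl oxygen is bonded to carbon (–O–C), not to H, so this is an ester.
The groups actually present are: alkyne, ester, ether.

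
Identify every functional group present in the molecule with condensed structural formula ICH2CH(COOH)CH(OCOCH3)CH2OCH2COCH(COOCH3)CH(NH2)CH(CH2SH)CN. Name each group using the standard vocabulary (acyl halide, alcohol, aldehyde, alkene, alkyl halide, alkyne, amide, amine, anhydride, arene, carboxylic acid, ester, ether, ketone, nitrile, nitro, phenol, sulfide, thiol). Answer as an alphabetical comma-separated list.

alkyl halide, amine, carboxylic acid, ester, ether, ketone, nitrile, thiol

Reading the structure from left to right:
  ICH2: halogen on an sp³ carbon → alkyl halide.
  CH(COOH): pendant –COOH: carbonyl C bonded to C and –OH → carboxylic acid.
  CH(OCOCH3): pendant –OC(=O)CH3: an acyloxy group → ester.
  CH2OCH2: C–O–C with sp³ carbons on both sides and no adjacent C=O → ether.
  CO: –C(=O)– with carbon on both sides → ketone.
  CH(COOCH3): pendant –COOCH3: carbonyl C bonded to C and –OCH3 → ester.
  CH(NH2): –NH2 on an sp³ carbon with no adjacent C=O → amine.
  CH(CH2SH): pendant –CH2SH → thiol.
  CN: –C≡N: carbon triple-bonded to nitrogen → nitrile.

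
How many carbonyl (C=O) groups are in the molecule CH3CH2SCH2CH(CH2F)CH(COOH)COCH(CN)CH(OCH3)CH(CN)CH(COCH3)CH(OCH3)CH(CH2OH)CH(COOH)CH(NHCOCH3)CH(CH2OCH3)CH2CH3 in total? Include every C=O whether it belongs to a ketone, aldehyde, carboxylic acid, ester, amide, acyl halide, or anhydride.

CH(COOH): carboxylic acid, 1 C=O (running total 1).
CO: ketone, 1 C=O (running total 2).
CH(COCH3): ketone, 1 C=O (running total 3).
CH(COOH): carboxylic acid, 1 C=O (running total 4).
CH(NHCOCH3): amide, 1 C=O (running total 5).

5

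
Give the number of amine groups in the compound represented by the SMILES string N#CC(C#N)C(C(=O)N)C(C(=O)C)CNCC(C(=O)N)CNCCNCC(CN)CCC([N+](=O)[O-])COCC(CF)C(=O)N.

4

N≡C–: carbon triple-bonded to nitrogen → nitrile.
pendant –C≡N: nitrile.
pendant –CONH2: carbonyl C bonded to C and N → amide.
pendant –COCH3: carbonyl C bonded to two carbons → ketone.
C–N–C with sp³ carbons and no adjacent C=O → amine (secondary).
pendant –CONH2: carbonyl C bonded to C and N → amide.
C–N–C with sp³ carbons and no adjacent C=O → amine (secondary).
C–N–C with sp³ carbons and no adjacent C=O → amine (secondary).
pendant –CH2NH2: N on sp³ C, no adjacent C=O → amine.
–NO2 on an sp³ carbon → nitro (the N=O is not a carbonyl).
C–O–C with sp³ carbons on both sides and no adjacent C=O → ether.
pendant –CH2X: halogen on sp³ carbon → alkyl halide.
–C(=O)NH2: carbonyl C bonded to C and to N → amide (the N is not a separate amine).
Amine appears at: CH2NHCH2, CH2NHCH2, CH2NHCH2, CH(CH2NH2) → 4.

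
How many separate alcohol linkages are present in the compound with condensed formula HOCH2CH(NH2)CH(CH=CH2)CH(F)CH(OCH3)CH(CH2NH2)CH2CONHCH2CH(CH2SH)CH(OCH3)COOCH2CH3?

1

HO– on an sp³ carbon → alcohol.
–NH2 on an sp³ carbon with no adjacent C=O → amine.
pendant –CH=CH2: C=C double bond → alkene.
halogen on an sp³ carbon → alkyl halide.
pendant –OCH3: C–O–C with sp³ C, no adjacent C=O → ether.
pendant –CH2NH2: N on sp³ C, no adjacent C=O → amine.
–C(=O)–N– linkage → amide (the N is not an amine).
pendant –CH2SH → thiol.
pendant –OCH3: C–O–C with sp³ C, no adjacent C=O → ether.
–C(=O)OCH2CH3: carbonyl C bonded to C and to –OEt → ester.
Alcohol appears at: HOCH2 → 1.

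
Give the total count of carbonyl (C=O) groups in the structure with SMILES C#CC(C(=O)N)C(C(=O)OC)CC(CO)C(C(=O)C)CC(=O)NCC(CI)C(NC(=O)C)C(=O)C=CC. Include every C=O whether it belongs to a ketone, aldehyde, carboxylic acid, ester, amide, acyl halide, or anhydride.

CH(CONH2): amide, 1 C=O (running total 1).
CH(COOCH3): ester, 1 C=O (running total 2).
CH(COCH3): ketone, 1 C=O (running total 3).
CH2CONHCH2: amide, 1 C=O (running total 4).
CH(NHCOCH3): amide, 1 C=O (running total 5).
CO: ketone, 1 C=O (running total 6).

6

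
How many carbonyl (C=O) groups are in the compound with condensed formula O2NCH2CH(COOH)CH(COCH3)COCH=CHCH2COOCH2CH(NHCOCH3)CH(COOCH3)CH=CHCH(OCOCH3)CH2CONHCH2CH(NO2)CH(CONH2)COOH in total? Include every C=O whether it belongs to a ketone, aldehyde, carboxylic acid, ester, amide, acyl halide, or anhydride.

CH(COOH): carboxylic acid, 1 C=O (running total 1).
CH(COCH3): ketone, 1 C=O (running total 2).
CO: ketone, 1 C=O (running total 3).
CH2COOCH2: ester, 1 C=O (running total 4).
CH(NHCOCH3): amide, 1 C=O (running total 5).
CH(COOCH3): ester, 1 C=O (running total 6).
CH(OCOCH3): ester, 1 C=O (running total 7).
CH2CONHCH2: amide, 1 C=O (running total 8).
CH(CONH2): amide, 1 C=O (running total 9).
COOH: carboxylic acid, 1 C=O (running total 10).

10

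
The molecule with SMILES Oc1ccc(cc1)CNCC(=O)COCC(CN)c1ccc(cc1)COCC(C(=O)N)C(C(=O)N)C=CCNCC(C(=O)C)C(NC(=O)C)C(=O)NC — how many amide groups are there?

–OH attached directly to an aromatic ring → phenol (not alcohol); the ring itself is an arene.
C–N–C with sp³ carbons and no adjacent C=O → amine (secondary).
–C(=O)– with carbon on both sides → ketone.
C–O–C with sp³ carbons on both sides and no adjacent C=O → ether.
pendant –CH2NH2: N on sp³ C, no adjacent C=O → amine.
para-disubstituted benzene ring → arene.
C–O–C with sp³ carbons on both sides and no adjacent C=O → ether.
pendant –CONH2: carbonyl C bonded to C and N → amide.
pendant –CONH2: carbonyl C bonded to C and N → amide.
C=C double bond → alkene.
C–N–C with sp³ carbons and no adjacent C=O → amine (secondary).
pendant –COCH3: carbonyl C bonded to two carbons → ketone.
pendant –NHC(=O)CH3: N bonded to a carbonyl → amide (not amine).
–C(=O)NHCH3: carbonyl C bonded to C and to N → amide (the N is not an amine).
Amide appears at: CH(CONH2), CH(CONH2), CH(NHCOCH3), CONHCH3 → 4.

4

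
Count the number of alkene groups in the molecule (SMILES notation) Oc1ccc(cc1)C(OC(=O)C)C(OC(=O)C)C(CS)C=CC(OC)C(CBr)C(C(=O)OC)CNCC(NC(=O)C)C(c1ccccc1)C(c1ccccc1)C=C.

Taking each segment in turn:
  HOC6H4: –OH attached directly to an aromatic ring → phenol (not alcohol); the ring itself is an arene.
  CH(OCOCH3): pendant –OC(=O)CH3: an acyloxy group → ester.
  CH(OCOCH3): pendant –OC(=O)CH3: an acyloxy group → ester.
  CH(CH2SH): pendant –CH2SH → thiol.
  CH=CH: C=C double bond → alkene.
  CH(OCH3): pendant –OCH3: C–O–C with sp³ C, no adjacent C=O → ether.
  CH(CH2Br): pendant –CH2X: halogen on sp³ carbon → alkyl halide.
  CH(COOCH3): pendant –COOCH3: carbonyl C bonded to C and –OCH3 → ester.
  CH2NHCH2: C–N–C with sp³ carbons and no adjacent C=O → amine (secondary).
  CH(NHCOCH3): pendant –NHC(=O)CH3: N bonded to a carbonyl → amide (not amine).
  CH(C6H5): pendant –C6H5: benzene ring → arene.
  CH(C6H5): pendant –C6H5: benzene ring → arene.
  CH=CH2: C=C double bond → alkene.
Alkene appears at: CH=CH, CH=CH2 → 2.

2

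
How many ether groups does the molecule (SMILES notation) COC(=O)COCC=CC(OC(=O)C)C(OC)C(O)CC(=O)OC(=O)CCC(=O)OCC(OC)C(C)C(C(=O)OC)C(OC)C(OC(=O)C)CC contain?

CH3O–C(=O)–: carbonyl C bonded to C and to –OCH3 → ester (not ketone + ether).
C–O–C with sp³ carbons on both sides and no adjacent C=O → ether.
C=C double bond → alkene.
pendant –OC(=O)CH3: an acyloxy group → ester.
pendant –OCH3: C–O–C with sp³ C, no adjacent C=O → ether.
–OH on an sp³ carbon → alcohol (secondary).
two acyl groups sharing one oxygen, –C(=O)–O–C(=O)– → anhydride.
–C(=O)–O–C with C on the carbonyl side → ester.
pendant –OCH3: C–O–C with sp³ C, no adjacent C=O → ether.
pendant –COOCH3: carbonyl C bonded to C and –OCH3 → ester.
pendant –OCH3: C–O–C with sp³ C, no adjacent C=O → ether.
pendant –OC(=O)CH3: an acyloxy group → ester.
Ether appears at: CH2OCH2, CH(OCH3), CH(OCH3), CH(OCH3) → 4.

4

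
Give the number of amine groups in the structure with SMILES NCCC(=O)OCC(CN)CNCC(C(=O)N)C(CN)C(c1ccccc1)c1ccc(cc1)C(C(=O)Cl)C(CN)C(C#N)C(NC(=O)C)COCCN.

Taking each segment in turn:
  H2NCH2: –NH2 on an sp³ carbon with no adjacent C=O → amine.
  CH2COOCH2: –C(=O)–O–C with C on the carbonyl side → ester.
  CH(CH2NH2): pendant –CH2NH2: N on sp³ C, no adjacent C=O → amine.
  CH2NHCH2: C–N–C with sp³ carbons and no adjacent C=O → amine (secondary).
  CH(CONH2): pendant –CONH2: carbonyl C bonded to C and N → amide.
  CH(CH2NH2): pendant –CH2NH2: N on sp³ C, no adjacent C=O → amine.
  CH(C6H5): pendant –C6H5: benzene ring → arene.
  C6H4: para-disubstituted benzene ring → arene.
  CH(COCl): pendant –C(=O)X: carbonyl C bonded to C and halogen → acyl halide.
  CH(CH2NH2): pendant –CH2NH2: N on sp³ C, no adjacent C=O → amine.
  CH(CN): pendant –C≡N: nitrile.
  CH(NHCOCH3): pendant –NHC(=O)CH3: N bonded to a carbonyl → amide (not amine).
  CH2OCH2: C–O–C with sp³ carbons on both sides and no adjacent C=O → ether.
  CH2NH2: –NH2 on an sp³ carbon with no adjacent C=O → amine.
Amine appears at: H2NCH2, CH(CH2NH2), CH2NHCH2, CH(CH2NH2), CH(CH2NH2), CH2NH2 → 6.

6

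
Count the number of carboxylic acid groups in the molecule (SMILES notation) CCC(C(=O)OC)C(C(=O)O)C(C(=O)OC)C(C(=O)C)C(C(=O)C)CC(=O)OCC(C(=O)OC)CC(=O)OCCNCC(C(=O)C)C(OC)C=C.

1

Taking each segment in turn:
  CH(COOCH3): pendant –COOCH3: carbonyl C bonded to C and –OCH3 → ester.
  CH(COOH): pendant –COOH: carbonyl C bonded to C and –OH → carboxylic acid.
  CH(COOCH3): pendant –COOCH3: carbonyl C bonded to C and –OCH3 → ester.
  CH(COCH3): pendant –COCH3: carbonyl C bonded to two carbons → ketone.
  CH(COCH3): pendant –COCH3: carbonyl C bonded to two carbons → ketone.
  CH2COOCH2: –C(=O)–O–C with C on the carbonyl side → ester.
  CH(COOCH3): pendant –COOCH3: carbonyl C bonded to C and –OCH3 → ester.
  CH2COOCH2: –C(=O)–O–C with C on the carbonyl side → ester.
  CH2NHCH2: C–N–C with sp³ carbons and no adjacent C=O → amine (secondary).
  CH(COCH3): pendant –COCH3: carbonyl C bonded to two carbons → ketone.
  CH(OCH3): pendant –OCH3: C–O–C with sp³ C, no adjacent C=O → ether.
  CH=CH2: C=C double bond → alkene.
Carboxylic acid appears at: CH(COOH) → 1.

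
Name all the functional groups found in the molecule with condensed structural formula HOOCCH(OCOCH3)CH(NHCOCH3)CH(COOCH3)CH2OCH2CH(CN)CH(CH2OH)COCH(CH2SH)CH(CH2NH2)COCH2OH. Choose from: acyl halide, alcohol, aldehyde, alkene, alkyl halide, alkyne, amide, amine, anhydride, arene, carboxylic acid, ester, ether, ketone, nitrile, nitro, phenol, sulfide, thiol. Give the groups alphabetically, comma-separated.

Taking each segment in turn:
  HOOC: –COOH: carbonyl C bonded to –OH and C → carboxylic acid (the –OH is not a separate alcohol).
  CH(OCOCH3): pendant –OC(=O)CH3: an acyloxy group → ester.
  CH(NHCOCH3): pendant –NHC(=O)CH3: N bonded to a carbonyl → amide (not amine).
  CH(COOCH3): pendant –COOCH3: carbonyl C bonded to C and –OCH3 → ester.
  CH2OCH2: C–O–C with sp³ carbons on both sides and no adjacent C=O → ether.
  CH(CN): pendant –C≡N: nitrile.
  CH(CH2OH): pendant –CH2OH on an sp³ backbone C → alcohol.
  CO: –C(=O)– with carbon on both sides → ketone.
  CH(CH2SH): pendant –CH2SH → thiol.
  CH(CH2NH2): pendant –CH2NH2: N on sp³ C, no adjacent C=O → amine.
  CO: –C(=O)– with carbon on both sides → ketone.
  CH2OH: –OH on an sp³ carbon → alcohol.

alcohol, amide, amine, carboxylic acid, ester, ether, ketone, nitrile, thiol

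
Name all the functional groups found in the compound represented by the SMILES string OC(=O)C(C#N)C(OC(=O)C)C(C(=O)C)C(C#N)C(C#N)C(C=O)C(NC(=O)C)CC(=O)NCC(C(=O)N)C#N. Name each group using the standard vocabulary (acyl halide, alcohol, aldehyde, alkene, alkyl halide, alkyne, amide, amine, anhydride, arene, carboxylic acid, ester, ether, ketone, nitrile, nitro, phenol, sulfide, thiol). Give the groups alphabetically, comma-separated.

–COOH: carbonyl C bonded to –OH and C → carboxylic acid (the –OH is not a separate alcohol).
pendant –C≡N: nitrile.
pendant –OC(=O)CH3: an acyloxy group → ester.
pendant –COCH3: carbonyl C bonded to two carbons → ketone.
pendant –C≡N: nitrile.
pendant –C≡N: nitrile.
pendant –CHO: carbonyl C bonded to C and H → aldehyde.
pendant –NHC(=O)CH3: N bonded to a carbonyl → amide (not amine).
–C(=O)–N– linkage → amide (the N is not an amine).
pendant –CONH2: carbonyl C bonded to C and N → amide.
–C≡N: carbon triple-bonded to nitrogen → nitrile.

aldehyde, amide, carboxylic acid, ester, ketone, nitrile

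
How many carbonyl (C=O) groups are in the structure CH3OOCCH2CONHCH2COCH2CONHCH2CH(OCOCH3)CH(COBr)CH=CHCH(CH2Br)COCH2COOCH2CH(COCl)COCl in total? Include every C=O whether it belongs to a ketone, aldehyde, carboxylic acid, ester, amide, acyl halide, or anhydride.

10

CH3OOC: ester, 1 C=O (running total 1).
CH2CONHCH2: amide, 1 C=O (running total 2).
CO: ketone, 1 C=O (running total 3).
CH2CONHCH2: amide, 1 C=O (running total 4).
CH(OCOCH3): ester, 1 C=O (running total 5).
CH(COBr): acyl halide, 1 C=O (running total 6).
CO: ketone, 1 C=O (running total 7).
CH2COOCH2: ester, 1 C=O (running total 8).
CH(COCl): acyl halide, 1 C=O (running total 9).
COCl: acyl halide, 1 C=O (running total 10).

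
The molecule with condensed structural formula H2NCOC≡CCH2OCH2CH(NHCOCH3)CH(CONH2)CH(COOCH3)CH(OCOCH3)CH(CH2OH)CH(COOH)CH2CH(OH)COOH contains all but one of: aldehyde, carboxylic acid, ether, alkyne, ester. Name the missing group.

aldehyde

carboxylic acid: present (CH(COOH) — pendant –COOH: carbonyl C bonded to C and –OH → carboxylic acid).
ester: present (CH(COOCH3) — pendant –COOCH3: carbonyl C bonded to C and –OCH3 → ester).
alkyne: present (C≡C — C≡C triple bond → alkyne).
ether: present (CH2OCH2 — C–O–C with sp³ carbons on both sides and no adjacent C=O → ether).
aldehyde: absent. In each of CH(COOH) and COOH, the carbonyl carbon bears –OH, not –H, so it is a carboxylic acid.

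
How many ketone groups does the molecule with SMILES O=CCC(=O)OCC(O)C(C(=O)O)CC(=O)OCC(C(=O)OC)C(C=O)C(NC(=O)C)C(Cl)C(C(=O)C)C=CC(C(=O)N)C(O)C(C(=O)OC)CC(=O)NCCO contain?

1

Taking each segment in turn:
  OHC: terminal –CHO: carbonyl C bonded to H and C → aldehyde.
  CH2COOCH2: –C(=O)–O–C with C on the carbonyl side → ester.
  CH(OH): –OH on an sp³ carbon → alcohol (secondary).
  CH(COOH): pendant –COOH: carbonyl C bonded to C and –OH → carboxylic acid.
  CH2COOCH2: –C(=O)–O–C with C on the carbonyl side → ester.
  CH(COOCH3): pendant –COOCH3: carbonyl C bonded to C and –OCH3 → ester.
  CH(CHO): pendant –CHO: carbonyl C bonded to C and H → aldehyde.
  CH(NHCOCH3): pendant –NHC(=O)CH3: N bonded to a carbonyl → amide (not amine).
  CH(Cl): halogen on an sp³ carbon → alkyl halide.
  CH(COCH3): pendant –COCH3: carbonyl C bonded to two carbons → ketone.
  CH=CH: C=C double bond → alkene.
  CH(CONH2): pendant –CONH2: carbonyl C bonded to C and N → amide.
  CH(OH): –OH on an sp³ carbon → alcohol (secondary).
  CH(COOCH3): pendant –COOCH3: carbonyl C bonded to C and –OCH3 → ester.
  CH2CONHCH2: –C(=O)–N– linkage → amide (the N is not an amine).
  CH2OH: –OH on an sp³ carbon → alcohol.
Ketone appears at: CH(COCH3) → 1.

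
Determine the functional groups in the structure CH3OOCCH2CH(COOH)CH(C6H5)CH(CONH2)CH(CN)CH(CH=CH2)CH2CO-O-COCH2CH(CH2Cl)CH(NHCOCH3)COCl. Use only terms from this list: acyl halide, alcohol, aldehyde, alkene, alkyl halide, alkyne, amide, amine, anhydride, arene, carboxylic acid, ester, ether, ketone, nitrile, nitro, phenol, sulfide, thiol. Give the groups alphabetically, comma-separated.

acyl halide, alkene, alkyl halide, amide, anhydride, arene, carboxylic acid, ester, nitrile

CH3O–C(=O)–: carbonyl C bonded to C and to –OCH3 → ester (not ketone + ether).
pendant –COOH: carbonyl C bonded to C and –OH → carboxylic acid.
pendant –C6H5: benzene ring → arene.
pendant –CONH2: carbonyl C bonded to C and N → amide.
pendant –C≡N: nitrile.
pendant –CH=CH2: C=C double bond → alkene.
two acyl groups sharing one oxygen, –C(=O)–O–C(=O)– → anhydride.
pendant –CH2X: halogen on sp³ carbon → alkyl halide.
pendant –NHC(=O)CH3: N bonded to a carbonyl → amide (not amine).
–C(=O)Cl: carbonyl C bonded to C and to a halogen → acyl halide (not alkyl halide).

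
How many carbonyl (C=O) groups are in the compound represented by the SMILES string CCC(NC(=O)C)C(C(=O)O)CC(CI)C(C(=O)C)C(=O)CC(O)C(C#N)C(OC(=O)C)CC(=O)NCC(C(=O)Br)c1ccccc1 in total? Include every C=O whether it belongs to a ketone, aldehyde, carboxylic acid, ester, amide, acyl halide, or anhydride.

7

CH(NHCOCH3): amide, 1 C=O (running total 1).
CH(COOH): carboxylic acid, 1 C=O (running total 2).
CH(COCH3): ketone, 1 C=O (running total 3).
CO: ketone, 1 C=O (running total 4).
CH(OCOCH3): ester, 1 C=O (running total 5).
CH2CONHCH2: amide, 1 C=O (running total 6).
CH(COBr): acyl halide, 1 C=O (running total 7).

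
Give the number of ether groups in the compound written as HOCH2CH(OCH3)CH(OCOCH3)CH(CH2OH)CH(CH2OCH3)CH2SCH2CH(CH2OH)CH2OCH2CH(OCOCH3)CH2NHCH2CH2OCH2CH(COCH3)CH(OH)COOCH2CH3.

4

Reading the structure from left to right:
  HOCH2: HO– on an sp³ carbon → alcohol.
  CH(OCH3): pendant –OCH3: C–O–C with sp³ C, no adjacent C=O → ether.
  CH(OCOCH3): pendant –OC(=O)CH3: an acyloxy group → ester.
  CH(CH2OH): pendant –CH2OH on an sp³ backbone C → alcohol.
  CH(CH2OCH3): pendant –CH2OCH3: C–O–C linkage → ether.
  CH2SCH2: C–S–C linkage → sulfide (thioether).
  CH(CH2OH): pendant –CH2OH on an sp³ backbone C → alcohol.
  CH2OCH2: C–O–C with sp³ carbons on both sides and no adjacent C=O → ether.
  CH(OCOCH3): pendant –OC(=O)CH3: an acyloxy group → ester.
  CH2NHCH2: C–N–C with sp³ carbons and no adjacent C=O → amine (secondary).
  CH2OCH2: C–O–C with sp³ carbons on both sides and no adjacent C=O → ether.
  CH(COCH3): pendant –COCH3: carbonyl C bonded to two carbons → ketone.
  CH(OH): –OH on an sp³ carbon → alcohol (secondary).
  COOCH2CH3: –C(=O)OCH2CH3: carbonyl C bonded to C and to –OEt → ester.
Ether appears at: CH(OCH3), CH(CH2OCH3), CH2OCH2, CH2OCH2 → 4.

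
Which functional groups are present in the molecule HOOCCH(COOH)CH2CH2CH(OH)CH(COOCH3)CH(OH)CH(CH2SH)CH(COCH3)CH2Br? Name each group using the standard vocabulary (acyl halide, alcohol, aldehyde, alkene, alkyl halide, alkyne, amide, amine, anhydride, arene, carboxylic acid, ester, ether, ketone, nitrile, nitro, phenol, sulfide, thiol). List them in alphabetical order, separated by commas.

Reading the structure from left to right:
  HOOC: –COOH: carbonyl C bonded to –OH and C → carboxylic acid (the –OH is not a separate alcohol).
  CH(COOH): pendant –COOH: carbonyl C bonded to C and –OH → carboxylic acid.
  CH(OH): –OH on an sp³ carbon → alcohol (secondary).
  CH(COOCH3): pendant –COOCH3: carbonyl C bonded to C and –OCH3 → ester.
  CH(OH): –OH on an sp³ carbon → alcohol (secondary).
  CH(CH2SH): pendant –CH2SH → thiol.
  CH(COCH3): pendant –COCH3: carbonyl C bonded to two carbons → ketone.
  CH2Br: halogen on an sp³ carbon → alkyl halide.

alcohol, alkyl halide, carboxylic acid, ester, ketone, thiol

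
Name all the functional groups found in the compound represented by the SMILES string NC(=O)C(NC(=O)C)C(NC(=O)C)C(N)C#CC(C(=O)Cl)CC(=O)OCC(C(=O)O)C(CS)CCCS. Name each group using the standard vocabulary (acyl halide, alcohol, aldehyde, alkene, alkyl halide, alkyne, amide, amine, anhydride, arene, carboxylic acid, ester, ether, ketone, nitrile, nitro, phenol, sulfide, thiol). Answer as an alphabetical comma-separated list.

Reading the structure from left to right:
  H2NCO: –C(=O)NH2: carbonyl C bonded to C and to N → amide (the N is not a separate amine).
  CH(NHCOCH3): pendant –NHC(=O)CH3: N bonded to a carbonyl → amide (not amine).
  CH(NHCOCH3): pendant –NHC(=O)CH3: N bonded to a carbonyl → amide (not amine).
  CH(NH2): –NH2 on an sp³ carbon with no adjacent C=O → amine.
  C≡C: C≡C triple bond → alkyne.
  CH(COCl): pendant –C(=O)X: carbonyl C bonded to C and halogen → acyl halide.
  CH2COOCH2: –C(=O)–O–C with C on the carbonyl side → ester.
  CH(COOH): pendant –COOH: carbonyl C bonded to C and –OH → carboxylic acid.
  CH(CH2SH): pendant –CH2SH → thiol.
  CH2SH: –SH on an sp³ carbon → thiol.

acyl halide, alkyne, amide, amine, carboxylic acid, ester, thiol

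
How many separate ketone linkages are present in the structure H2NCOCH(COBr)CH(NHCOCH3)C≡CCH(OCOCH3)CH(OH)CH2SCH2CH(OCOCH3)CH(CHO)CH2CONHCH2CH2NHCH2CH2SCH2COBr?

0

Reading the structure from left to right:
  H2NCO: –C(=O)NH2: carbonyl C bonded to C and to N → amide (the N is not a separate amine).
  CH(COBr): pendant –C(=O)X: carbonyl C bonded to C and halogen → acyl halide.
  CH(NHCOCH3): pendant –NHC(=O)CH3: N bonded to a carbonyl → amide (not amine).
  C≡C: C≡C triple bond → alkyne.
  CH(OCOCH3): pendant –OC(=O)CH3: an acyloxy group → ester.
  CH(OH): –OH on an sp³ carbon → alcohol (secondary).
  CH2SCH2: C–S–C linkage → sulfide (thioether).
  CH(OCOCH3): pendant –OC(=O)CH3: an acyloxy group → ester.
  CH(CHO): pendant –CHO: carbonyl C bonded to C and H → aldehyde.
  CH2CONHCH2: –C(=O)–N– linkage → amide (the N is not an amine).
  CH2NHCH2: C–N–C with sp³ carbons and no adjacent C=O → amine (secondary).
  CH2SCH2: C–S–C linkage → sulfide (thioether).
  COBr: –C(=O)Br: carbonyl C bonded to C and to a halogen → acyl halide (not alkyl halide).
No segment is a ketone: H2NCO is amide, not ketone; CH(COBr) is acyl halide, not ketone; CH(NHCOCH3) is amide, not ketone. → 0.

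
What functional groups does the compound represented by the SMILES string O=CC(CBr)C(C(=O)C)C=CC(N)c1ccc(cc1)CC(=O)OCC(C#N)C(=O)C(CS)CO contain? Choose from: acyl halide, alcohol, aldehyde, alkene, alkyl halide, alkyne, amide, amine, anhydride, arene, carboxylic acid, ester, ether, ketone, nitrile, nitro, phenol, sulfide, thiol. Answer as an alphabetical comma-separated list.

alcohol, aldehyde, alkene, alkyl halide, amine, arene, ester, ketone, nitrile, thiol

Reading the structure from left to right:
  OHC: terminal –CHO: carbonyl C bonded to H and C → aldehyde.
  CH(CH2Br): pendant –CH2X: halogen on sp³ carbon → alkyl halide.
  CH(COCH3): pendant –COCH3: carbonyl C bonded to two carbons → ketone.
  CH=CH: C=C double bond → alkene.
  CH(NH2): –NH2 on an sp³ carbon with no adjacent C=O → amine.
  C6H4: para-disubstituted benzene ring → arene.
  CH2COOCH2: –C(=O)–O–C with C on the carbonyl side → ester.
  CH(CN): pendant –C≡N: nitrile.
  CO: –C(=O)– with carbon on both sides → ketone.
  CH(CH2SH): pendant –CH2SH → thiol.
  CH2OH: –OH on an sp³ carbon → alcohol.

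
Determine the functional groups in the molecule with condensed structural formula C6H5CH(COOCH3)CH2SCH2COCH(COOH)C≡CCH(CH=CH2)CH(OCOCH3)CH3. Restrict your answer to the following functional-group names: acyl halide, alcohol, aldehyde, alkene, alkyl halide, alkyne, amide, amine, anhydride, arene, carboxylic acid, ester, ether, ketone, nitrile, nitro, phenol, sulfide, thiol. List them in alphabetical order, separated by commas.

C6H5– phenyl ring → arene.
pendant –COOCH3: carbonyl C bonded to C and –OCH3 → ester.
C–S–C linkage → sulfide (thioether).
–C(=O)– with carbon on both sides → ketone.
pendant –COOH: carbonyl C bonded to C and –OH → carboxylic acid.
C≡C triple bond → alkyne.
pendant –CH=CH2: C=C double bond → alkene.
pendant –OC(=O)CH3: an acyloxy group → ester.

alkene, alkyne, arene, carboxylic acid, ester, ketone, sulfide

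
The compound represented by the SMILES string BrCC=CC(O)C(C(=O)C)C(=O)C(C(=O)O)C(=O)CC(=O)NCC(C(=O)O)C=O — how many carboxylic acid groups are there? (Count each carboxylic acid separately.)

2

Reading the structure from left to right:
  BrCH2: halogen on an sp³ carbon → alkyl halide.
  CH=CH: C=C double bond → alkene.
  CH(OH): –OH on an sp³ carbon → alcohol (secondary).
  CH(COCH3): pendant –COCH3: carbonyl C bonded to two carbons → ketone.
  CO: –C(=O)– with carbon on both sides → ketone.
  CH(COOH): pendant –COOH: carbonyl C bonded to C and –OH → carboxylic acid.
  CO: –C(=O)– with carbon on both sides → ketone.
  CH2CONHCH2: –C(=O)–N– linkage → amide (the N is not an amine).
  CH(COOH): pendant –COOH: carbonyl C bonded to C and –OH → carboxylic acid.
  CHO: terminal –CHO: carbonyl C bonded to H and C → aldehyde.
Carboxylic acid appears at: CH(COOH), CH(COOH) → 2.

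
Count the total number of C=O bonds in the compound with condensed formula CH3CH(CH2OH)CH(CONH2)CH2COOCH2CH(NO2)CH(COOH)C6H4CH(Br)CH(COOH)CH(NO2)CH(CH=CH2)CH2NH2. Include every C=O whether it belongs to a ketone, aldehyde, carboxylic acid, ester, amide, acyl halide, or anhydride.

4

CH(CONH2): amide, 1 C=O (running total 1).
CH2COOCH2: ester, 1 C=O (running total 2).
CH(COOH): carboxylic acid, 1 C=O (running total 3).
CH(COOH): carboxylic acid, 1 C=O (running total 4).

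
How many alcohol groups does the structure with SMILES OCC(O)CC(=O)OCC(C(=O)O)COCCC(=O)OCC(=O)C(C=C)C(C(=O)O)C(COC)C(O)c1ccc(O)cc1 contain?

3

Working along the chain:
  HOCH2: HO– on an sp³ carbon → alcohol.
  CH(OH): –OH on an sp³ carbon → alcohol (secondary).
  CH2COOCH2: –C(=O)–O–C with C on the carbonyl side → ester.
  CH(COOH): pendant –COOH: carbonyl C bonded to C and –OH → carboxylic acid.
  CH2OCH2: C–O–C with sp³ carbons on both sides and no adjacent C=O → ether.
  CH2COOCH2: –C(=O)–O–C with C on the carbonyl side → ester.
  CO: –C(=O)– with carbon on both sides → ketone.
  CH(CH=CH2): pendant –CH=CH2: C=C double bond → alkene.
  CH(COOH): pendant –COOH: carbonyl C bonded to C and –OH → carboxylic acid.
  CH(CH2OCH3): pendant –CH2OCH3: C–O–C linkage → ether.
  CH(OH): –OH on an sp³ carbon → alcohol (secondary).
  C6H4OH: –OH attached directly to an aromatic ring → phenol (not alcohol); the ring itself is an arene.
Alcohol appears at: HOCH2, CH(OH), CH(OH) → 3.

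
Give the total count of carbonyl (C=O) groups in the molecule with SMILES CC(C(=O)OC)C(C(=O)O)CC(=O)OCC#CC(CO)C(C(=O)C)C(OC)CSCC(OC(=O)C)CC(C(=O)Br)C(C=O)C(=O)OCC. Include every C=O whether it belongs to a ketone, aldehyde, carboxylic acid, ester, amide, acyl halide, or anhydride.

8

CH(COOCH3): ester, 1 C=O (running total 1).
CH(COOH): carboxylic acid, 1 C=O (running total 2).
CH2COOCH2: ester, 1 C=O (running total 3).
CH(COCH3): ketone, 1 C=O (running total 4).
CH(OCOCH3): ester, 1 C=O (running total 5).
CH(COBr): acyl halide, 1 C=O (running total 6).
CH(CHO): aldehyde, 1 C=O (running total 7).
COOCH2CH3: ester, 1 C=O (running total 8).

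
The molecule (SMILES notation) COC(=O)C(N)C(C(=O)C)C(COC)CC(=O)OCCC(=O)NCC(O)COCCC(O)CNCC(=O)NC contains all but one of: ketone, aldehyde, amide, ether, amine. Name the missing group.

aldehyde

amine: present (CH(NH2) — –NH2 on an sp³ carbon with no adjacent C=O → amine).
ether: present (CH(CH2OCH3) — pendant –CH2OCH3: C–O–C linkage → ether).
ketone: present (CH(COCH3) — pendant –COCH3: carbonyl C bonded to two carbons → ketone).
amide: present (CH2CONHCH2 — –C(=O)–N– linkage → amide (the N is not an amine)).
aldehyde: absent. In CH(COCH3), the carbonyl carbon is bonded to two carbons, so it is a ketone, not an aldehyde.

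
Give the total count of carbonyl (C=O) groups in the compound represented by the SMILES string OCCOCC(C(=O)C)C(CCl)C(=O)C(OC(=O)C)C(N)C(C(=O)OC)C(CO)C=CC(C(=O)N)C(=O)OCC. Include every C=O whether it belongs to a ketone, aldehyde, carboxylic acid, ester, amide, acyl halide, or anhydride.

CH(COCH3): ketone, 1 C=O (running total 1).
CO: ketone, 1 C=O (running total 2).
CH(OCOCH3): ester, 1 C=O (running total 3).
CH(COOCH3): ester, 1 C=O (running total 4).
CH(CONH2): amide, 1 C=O (running total 5).
COOCH2CH3: ester, 1 C=O (running total 6).

6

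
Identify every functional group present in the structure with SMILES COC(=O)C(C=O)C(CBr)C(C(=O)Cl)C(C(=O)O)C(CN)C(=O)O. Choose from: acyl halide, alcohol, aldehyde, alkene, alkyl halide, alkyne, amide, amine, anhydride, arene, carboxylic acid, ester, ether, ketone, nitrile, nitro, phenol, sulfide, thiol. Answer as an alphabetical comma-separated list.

acyl halide, aldehyde, alkyl halide, amine, carboxylic acid, ester

Taking each segment in turn:
  CH3OOC: CH3O–C(=O)–: carbonyl C bonded to C and to –OCH3 → ester (not ketone + ether).
  CH(CHO): pendant –CHO: carbonyl C bonded to C and H → aldehyde.
  CH(CH2Br): pendant –CH2X: halogen on sp³ carbon → alkyl halide.
  CH(COCl): pendant –C(=O)X: carbonyl C bonded to C and halogen → acyl halide.
  CH(COOH): pendant –COOH: carbonyl C bonded to C and –OH → carboxylic acid.
  CH(CH2NH2): pendant –CH2NH2: N on sp³ C, no adjacent C=O → amine.
  COOH: –COOH: carbonyl C bonded to –OH and C → carboxylic acid (the –OH is not a separate alcohol).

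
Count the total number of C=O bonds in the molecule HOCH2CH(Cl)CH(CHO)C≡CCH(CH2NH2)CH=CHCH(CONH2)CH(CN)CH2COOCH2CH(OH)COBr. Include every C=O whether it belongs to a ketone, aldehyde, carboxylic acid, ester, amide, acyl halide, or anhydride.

CH(CHO): aldehyde, 1 C=O (running total 1).
CH(CONH2): amide, 1 C=O (running total 2).
CH2COOCH2: ester, 1 C=O (running total 3).
COBr: acyl halide, 1 C=O (running total 4).

4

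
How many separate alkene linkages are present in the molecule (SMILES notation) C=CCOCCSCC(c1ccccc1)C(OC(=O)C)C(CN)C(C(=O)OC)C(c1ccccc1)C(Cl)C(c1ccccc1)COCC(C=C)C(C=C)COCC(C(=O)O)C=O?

3

Reading the structure from left to right:
  CH2=CH: C=C double bond → alkene.
  CH2OCH2: C–O–C with sp³ carbons on both sides and no adjacent C=O → ether.
  CH2SCH2: C–S–C linkage → sulfide (thioether).
  CH(C6H5): pendant –C6H5: benzene ring → arene.
  CH(OCOCH3): pendant –OC(=O)CH3: an acyloxy group → ester.
  CH(CH2NH2): pendant –CH2NH2: N on sp³ C, no adjacent C=O → amine.
  CH(COOCH3): pendant –COOCH3: carbonyl C bonded to C and –OCH3 → ester.
  CH(C6H5): pendant –C6H5: benzene ring → arene.
  CH(Cl): halogen on an sp³ carbon → alkyl halide.
  CH(C6H5): pendant –C6H5: benzene ring → arene.
  CH2OCH2: C–O–C with sp³ carbons on both sides and no adjacent C=O → ether.
  CH(CH=CH2): pendant –CH=CH2: C=C double bond → alkene.
  CH(CH=CH2): pendant –CH=CH2: C=C double bond → alkene.
  CH2OCH2: C–O–C with sp³ carbons on both sides and no adjacent C=O → ether.
  CH(COOH): pendant –COOH: carbonyl C bonded to C and –OH → carboxylic acid.
  CHO: terminal –CHO: carbonyl C bonded to H and C → aldehyde.
Alkene appears at: CH2=CH, CH(CH=CH2), CH(CH=CH2) → 3.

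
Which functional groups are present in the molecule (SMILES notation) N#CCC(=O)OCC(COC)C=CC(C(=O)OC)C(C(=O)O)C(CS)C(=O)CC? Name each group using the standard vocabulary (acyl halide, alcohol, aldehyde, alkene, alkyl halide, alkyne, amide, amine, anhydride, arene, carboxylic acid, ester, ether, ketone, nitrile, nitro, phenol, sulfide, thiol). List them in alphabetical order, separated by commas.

alkene, carboxylic acid, ester, ether, ketone, nitrile, thiol

Working along the chain:
  N≡C: N≡C–: carbon triple-bonded to nitrogen → nitrile.
  CH2COOCH2: –C(=O)–O–C with C on the carbonyl side → ester.
  CH(CH2OCH3): pendant –CH2OCH3: C–O–C linkage → ether.
  CH=CH: C=C double bond → alkene.
  CH(COOCH3): pendant –COOCH3: carbonyl C bonded to C and –OCH3 → ester.
  CH(COOH): pendant –COOH: carbonyl C bonded to C and –OH → carboxylic acid.
  CH(CH2SH): pendant –CH2SH → thiol.
  CO: –C(=O)– with carbon on both sides → ketone.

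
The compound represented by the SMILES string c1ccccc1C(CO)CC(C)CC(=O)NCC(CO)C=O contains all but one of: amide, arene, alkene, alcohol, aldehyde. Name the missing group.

alkene

aldehyde: present (CHO — terminal –CHO: carbonyl C bonded to H and C → aldehyde).
amide: present (CH2CONHCH2 — –C(=O)–N– linkage → amide (the N is not an amine)).
alcohol: present (CH(CH2OH) — pendant –CH2OH on an sp³ backbone C → alcohol).
arene: present (C6H5 — C6H5– phenyl ring → arene).
alkene: absent. In C6H5, the C=C units are part of an aromatic ring, which is an arene, not an isolated alkene.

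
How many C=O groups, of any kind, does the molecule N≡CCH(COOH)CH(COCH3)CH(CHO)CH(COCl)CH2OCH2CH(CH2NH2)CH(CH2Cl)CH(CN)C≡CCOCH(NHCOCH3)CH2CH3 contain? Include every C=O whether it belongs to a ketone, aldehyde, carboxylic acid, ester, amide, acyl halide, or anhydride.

6

CH(COOH): carboxylic acid, 1 C=O (running total 1).
CH(COCH3): ketone, 1 C=O (running total 2).
CH(CHO): aldehyde, 1 C=O (running total 3).
CH(COCl): acyl halide, 1 C=O (running total 4).
CO: ketone, 1 C=O (running total 5).
CH(NHCOCH3): amide, 1 C=O (running total 6).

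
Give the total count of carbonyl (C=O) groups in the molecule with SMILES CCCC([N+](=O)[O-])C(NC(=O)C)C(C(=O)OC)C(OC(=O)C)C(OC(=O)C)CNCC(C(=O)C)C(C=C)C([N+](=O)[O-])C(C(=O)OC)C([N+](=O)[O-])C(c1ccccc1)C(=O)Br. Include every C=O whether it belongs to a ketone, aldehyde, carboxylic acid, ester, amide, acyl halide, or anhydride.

CH(NHCOCH3): amide, 1 C=O (running total 1).
CH(COOCH3): ester, 1 C=O (running total 2).
CH(OCOCH3): ester, 1 C=O (running total 3).
CH(OCOCH3): ester, 1 C=O (running total 4).
CH(COCH3): ketone, 1 C=O (running total 5).
CH(COOCH3): ester, 1 C=O (running total 6).
COBr: acyl halide, 1 C=O (running total 7).

7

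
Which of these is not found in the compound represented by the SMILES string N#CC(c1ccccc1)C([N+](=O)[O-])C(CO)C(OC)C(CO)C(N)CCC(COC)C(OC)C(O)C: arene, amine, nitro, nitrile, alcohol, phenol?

phenol

nitro: present (CH(NO2) — –NO2 on an sp³ carbon → nitro (the N=O is not a carbonyl)).
nitrile: present (N≡C — N≡C–: carbon triple-bonded to nitrogen → nitrile).
amine: present (CH(NH2) — –NH2 on an sp³ carbon with no adjacent C=O → amine).
arene: present (CH(C6H5) — pendant –C6H5: benzene ring → arene).
alcohol: present (CH(CH2OH) — pendant –CH2OH on an sp³ backbone C → alcohol).
phenol: absent. In each of CH(CH2OH) and CH(OH), the –OH is on an sp³ carbon, not on an aromatic ring, so it is an alcohol.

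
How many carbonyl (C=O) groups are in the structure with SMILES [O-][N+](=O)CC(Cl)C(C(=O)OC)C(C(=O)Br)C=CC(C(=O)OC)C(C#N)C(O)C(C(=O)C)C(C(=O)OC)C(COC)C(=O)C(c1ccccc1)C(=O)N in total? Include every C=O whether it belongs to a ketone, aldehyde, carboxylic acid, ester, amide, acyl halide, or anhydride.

7

CH(COOCH3): ester, 1 C=O (running total 1).
CH(COBr): acyl halide, 1 C=O (running total 2).
CH(COOCH3): ester, 1 C=O (running total 3).
CH(COCH3): ketone, 1 C=O (running total 4).
CH(COOCH3): ester, 1 C=O (running total 5).
CO: ketone, 1 C=O (running total 6).
CONH2: amide, 1 C=O (running total 7).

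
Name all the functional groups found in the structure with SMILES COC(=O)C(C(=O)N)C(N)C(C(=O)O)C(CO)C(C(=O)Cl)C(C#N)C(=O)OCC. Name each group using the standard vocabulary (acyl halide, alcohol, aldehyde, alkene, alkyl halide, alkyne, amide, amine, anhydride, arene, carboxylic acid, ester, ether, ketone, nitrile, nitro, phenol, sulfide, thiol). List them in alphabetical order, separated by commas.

acyl halide, alcohol, amide, amine, carboxylic acid, ester, nitrile

CH3O–C(=O)–: carbonyl C bonded to C and to –OCH3 → ester (not ketone + ether).
pendant –CONH2: carbonyl C bonded to C and N → amide.
–NH2 on an sp³ carbon with no adjacent C=O → amine.
pendant –COOH: carbonyl C bonded to C and –OH → carboxylic acid.
pendant –CH2OH on an sp³ backbone C → alcohol.
pendant –C(=O)X: carbonyl C bonded to C and halogen → acyl halide.
pendant –C≡N: nitrile.
–C(=O)OCH2CH3: carbonyl C bonded to C and to –OEt → ester.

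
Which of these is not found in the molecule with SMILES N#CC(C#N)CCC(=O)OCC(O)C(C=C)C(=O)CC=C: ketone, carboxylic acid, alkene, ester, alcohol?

carboxylic acid

alcohol: present (CH(OH) — –OH on an sp³ carbon → alcohol (secondary)).
ketone: present (CO — –C(=O)– with carbon on both sides → ketone).
alkene: present (CH(CH=CH2) — pendant –CH=CH2: C=C double bond → alkene).
ester: present (CH2COOCH2 — –C(=O)–O–C with C on the carbonyl side → ester).
carboxylic acid: absent. In CH2COOCH2, the acyl oxygen is bonded to carbon (–O–C), not to H, so this is an ester.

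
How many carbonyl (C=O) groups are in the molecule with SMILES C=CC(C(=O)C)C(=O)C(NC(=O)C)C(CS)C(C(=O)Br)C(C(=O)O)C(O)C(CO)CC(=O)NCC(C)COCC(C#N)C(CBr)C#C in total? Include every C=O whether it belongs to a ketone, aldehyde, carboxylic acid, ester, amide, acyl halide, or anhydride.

CH(COCH3): ketone, 1 C=O (running total 1).
CO: ketone, 1 C=O (running total 2).
CH(NHCOCH3): amide, 1 C=O (running total 3).
CH(COBr): acyl halide, 1 C=O (running total 4).
CH(COOH): carboxylic acid, 1 C=O (running total 5).
CH2CONHCH2: amide, 1 C=O (running total 6).

6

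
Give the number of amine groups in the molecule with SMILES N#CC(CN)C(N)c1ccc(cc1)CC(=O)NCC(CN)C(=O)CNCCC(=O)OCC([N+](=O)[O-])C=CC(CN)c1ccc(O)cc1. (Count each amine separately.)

5

N≡C–: carbon triple-bonded to nitrogen → nitrile.
pendant –CH2NH2: N on sp³ C, no adjacent C=O → amine.
–NH2 on an sp³ carbon with no adjacent C=O → amine.
para-disubstituted benzene ring → arene.
–C(=O)–N– linkage → amide (the N is not an amine).
pendant –CH2NH2: N on sp³ C, no adjacent C=O → amine.
–C(=O)– with carbon on both sides → ketone.
C–N–C with sp³ carbons and no adjacent C=O → amine (secondary).
–C(=O)–O–C with C on the carbonyl side → ester.
–NO2 on an sp³ carbon → nitro (the N=O is not a carbonyl).
C=C double bond → alkene.
pendant –CH2NH2: N on sp³ C, no adjacent C=O → amine.
–OH attached directly to an aromatic ring → phenol (not alcohol); the ring itself is an arene.
Amine appears at: CH(CH2NH2), CH(NH2), CH(CH2NH2), CH2NHCH2, CH(CH2NH2) → 5.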